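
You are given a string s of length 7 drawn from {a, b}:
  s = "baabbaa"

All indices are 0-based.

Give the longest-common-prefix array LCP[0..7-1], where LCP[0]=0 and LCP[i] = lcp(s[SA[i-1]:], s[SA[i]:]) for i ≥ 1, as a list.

rank | idx | suffix
   0 |   6 | a
   1 |   5 | aa
   2 |   1 | aabbaa
   3 |   2 | abbaa
   4 |   4 | baa
   5 |   0 | baabbaa
   6 |   3 | bbaa

SA = [6, 5, 1, 2, 4, 0, 3]
rank  pair      lcp
   1  s[6:],s[5:]  1  'a'
   2  s[5:],s[1:]  2  'aa'
   3  s[1:],s[2:]  1  'a'
   4  s[2:],s[4:]  0  ''
   5  s[4:],s[0:]  3  'baa'
   6  s[0:],s[3:]  1  'b'

[0, 1, 2, 1, 0, 3, 1]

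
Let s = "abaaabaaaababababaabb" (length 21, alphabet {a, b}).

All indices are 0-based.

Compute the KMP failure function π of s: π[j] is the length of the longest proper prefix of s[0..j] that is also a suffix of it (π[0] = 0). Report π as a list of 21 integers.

π[0] = 0
j=1 s[j]='b': π[1]=0 (border '')
j=2 s[j]='a': π[2]=1 (border 'a')
j=3 s[j]='a': k: 1→0; π[3]=1 (border 'a')
j=4 s[j]='a': k: 1→0; π[4]=1 (border 'a')
j=5 s[j]='b': π[5]=2 (border 'ab')
j=6 s[j]='a': π[6]=3 (border 'aba')
j=7 s[j]='a': π[7]=4 (border 'abaa')
j=8 s[j]='a': π[8]=5 (border 'abaaa')
j=9 s[j]='a': k: 5→1→0; π[9]=1 (border 'a')
j=10 s[j]='b': π[10]=2 (border 'ab')
j=11 s[j]='a': π[11]=3 (border 'aba')
j=12 s[j]='b': k: 3→1; π[12]=2 (border 'ab')
j=13 s[j]='a': π[13]=3 (border 'aba')
j=14 s[j]='b': k: 3→1; π[14]=2 (border 'ab')
j=15 s[j]='a': π[15]=3 (border 'aba')
j=16 s[j]='b': k: 3→1; π[16]=2 (border 'ab')
j=17 s[j]='a': π[17]=3 (border 'aba')
j=18 s[j]='a': π[18]=4 (border 'abaa')
j=19 s[j]='b': k: 4→1; π[19]=2 (border 'ab')
j=20 s[j]='b': k: 2→0; π[20]=0 (border '')

[0, 0, 1, 1, 1, 2, 3, 4, 5, 1, 2, 3, 2, 3, 2, 3, 2, 3, 4, 2, 0]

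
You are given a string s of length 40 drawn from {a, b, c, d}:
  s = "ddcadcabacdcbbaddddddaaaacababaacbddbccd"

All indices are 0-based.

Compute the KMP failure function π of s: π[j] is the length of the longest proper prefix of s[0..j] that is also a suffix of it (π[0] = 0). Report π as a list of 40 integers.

π[0] = 0
j=1 s[j]='d': π[1]=1 (border 'd')
j=2 s[j]='c': k: 1→0; π[2]=0 (border '')
j=3 s[j]='a': π[3]=0 (border '')
j=4 s[j]='d': π[4]=1 (border 'd')
j=5 s[j]='c': k: 1→0; π[5]=0 (border '')
j=6 s[j]='a': π[6]=0 (border '')
j=7 s[j]='b': π[7]=0 (border '')
j=8 s[j]='a': π[8]=0 (border '')
j=9 s[j]='c': π[9]=0 (border '')
j=10 s[j]='d': π[10]=1 (border 'd')
j=11 s[j]='c': k: 1→0; π[11]=0 (border '')
j=12 s[j]='b': π[12]=0 (border '')
j=13 s[j]='b': π[13]=0 (border '')
j=14 s[j]='a': π[14]=0 (border '')
j=15 s[j]='d': π[15]=1 (border 'd')
j=16 s[j]='d': π[16]=2 (border 'dd')
j=17 s[j]='d': k: 2→1; π[17]=2 (border 'dd')
j=18 s[j]='d': k: 2→1; π[18]=2 (border 'dd')
j=19 s[j]='d': k: 2→1; π[19]=2 (border 'dd')
j=20 s[j]='d': k: 2→1; π[20]=2 (border 'dd')
j=21 s[j]='a': k: 2→1→0; π[21]=0 (border '')
j=22 s[j]='a': π[22]=0 (border '')
j=23 s[j]='a': π[23]=0 (border '')
j=24 s[j]='a': π[24]=0 (border '')
j=25 s[j]='c': π[25]=0 (border '')
j=26 s[j]='a': π[26]=0 (border '')
j=27 s[j]='b': π[27]=0 (border '')
j=28 s[j]='a': π[28]=0 (border '')
j=29 s[j]='b': π[29]=0 (border '')
j=30 s[j]='a': π[30]=0 (border '')
j=31 s[j]='a': π[31]=0 (border '')
j=32 s[j]='c': π[32]=0 (border '')
j=33 s[j]='b': π[33]=0 (border '')
j=34 s[j]='d': π[34]=1 (border 'd')
j=35 s[j]='d': π[35]=2 (border 'dd')
j=36 s[j]='b': k: 2→1→0; π[36]=0 (border '')
j=37 s[j]='c': π[37]=0 (border '')
j=38 s[j]='c': π[38]=0 (border '')
j=39 s[j]='d': π[39]=1 (border 'd')

[0, 1, 0, 0, 1, 0, 0, 0, 0, 0, 1, 0, 0, 0, 0, 1, 2, 2, 2, 2, 2, 0, 0, 0, 0, 0, 0, 0, 0, 0, 0, 0, 0, 0, 1, 2, 0, 0, 0, 1]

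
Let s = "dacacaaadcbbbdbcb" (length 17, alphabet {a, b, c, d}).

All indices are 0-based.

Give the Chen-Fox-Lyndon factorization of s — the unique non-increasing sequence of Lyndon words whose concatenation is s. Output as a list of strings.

["d", "ac", "ac", "aaadcbbbdbcb"]

emit factor 1: 'd' (i=0, period=1)
emit factor 2: 'ac' (i=1, period=2)
emit factor 3: 'ac' (i=3, period=2)
emit factor 4: 'aaadcbbbdbcb' (i=5, period=12)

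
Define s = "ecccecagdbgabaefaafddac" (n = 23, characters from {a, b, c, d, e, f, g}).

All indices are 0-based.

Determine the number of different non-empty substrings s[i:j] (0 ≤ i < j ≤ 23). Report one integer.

258

rank→(start, suffix):
  0 → (16, 'aafddac')
  1 → (11, 'abaefaafddac')
  2 → (21, 'ac')
  3 → (13, 'aefaafddac')
  4 → (17, 'afddac')
  5 → (6, 'agdbgabaefaafddac')
  6 → (12, 'baefaafddac')
  7 → (9, 'bgabaefaafddac')
  8 → (22, 'c')
  9 → (5, 'cagdbgabaefaafddac')
  10 → (1, 'cccecagdbgabaefaafddac')
  11 → (2, 'ccecagdbgabaefaafddac')
  12 → (3, 'cecagdbgabaefaafddac')
  13 → (20, 'dac')
  14 → (8, 'dbgabaefaafddac')
  15 → (19, 'ddac')
  16 → (4, 'ecagdbgabaefaafddac')
  17 → (0, 'ecccecagdbgabaefaafddac')
  18 → (14, 'efaafddac')
  19 → (15, 'faafddac')
  20 → (18, 'fddac')
  21 → (10, 'gabaefaafddac')
  22 → (7, 'gdbgabaefaafddac')

SA = [16, 11, 21, 13, 17, 6, 12, 9, 22, 5, 1, 2, 3, 20, 8, 19, 4, 0, 14, 15, 18, 10, 7]
rank  pair      lcp
   1  s[16:],s[11:]  1  'a'
   2  s[11:],s[21:]  1  'a'
   3  s[21:],s[13:]  1  'a'
   4  s[13:],s[17:]  1  'a'
   5  s[17:],s[6:]  1  'a'
   6  s[6:],s[12:]  0  ''
   7  s[12:],s[9:]  1  'b'
   8  s[9:],s[22:]  0  ''
   9  s[22:],s[5:]  1  'c'
  10  s[5:],s[1:]  1  'c'
  11  s[1:],s[2:]  2  'cc'
  12  s[2:],s[3:]  1  'c'
  13  s[3:],s[20:]  0  ''
  14  s[20:],s[8:]  1  'd'
  15  s[8:],s[19:]  1  'd'
  16  s[19:],s[4:]  0  ''
  17  s[4:],s[0:]  2  'ec'
  18  s[0:],s[14:]  1  'e'
  19  s[14:],s[15:]  0  ''
  20  s[15:],s[18:]  1  'f'
  21  s[18:],s[10:]  0  ''
  22  s[10:],s[7:]  1  'g'

n(n+1)/2 = 23·24/2 = 276
Σ LCP = 0 + 1 + 1 + 1 + 1 + 1 + 0 + 1 + 0 + 1 + 1 + 2 + 1 + 0 + 1 + 1 + 0 + 2 + 1 + 0 + 1 + 0 + 1 = 18
distinct = 276 − 18 = 258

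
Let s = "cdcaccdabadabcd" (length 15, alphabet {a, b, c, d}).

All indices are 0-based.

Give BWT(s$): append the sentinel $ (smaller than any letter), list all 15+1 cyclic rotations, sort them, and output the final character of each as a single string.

dddcbaadabc$ccac

rank  rotation          last
    0  $cdcaccdabadabcd  d
    1  abadabcd$cdcaccd  d
    2  abcd$cdcaccdabad  d
    3  accdabadabcd$cdc  c
    4  adabcd$cdcaccdab  b
    5  badabcd$cdcaccda  a
    6  bcd$cdcaccdabada  a
    7  caccdabadabcd$cd  d
    8  ccdabadabcd$cdca  a
    9  cd$cdcaccdabadab  b
   10  cdabadabcd$cdcac  c
   11  cdcaccdabadabcd$  $
   12  d$cdcaccdabadabc  c
   13  dabadabcd$cdcacc  c
   14  dabcd$cdcaccdaba  a
   15  dcaccdabadabcd$c  c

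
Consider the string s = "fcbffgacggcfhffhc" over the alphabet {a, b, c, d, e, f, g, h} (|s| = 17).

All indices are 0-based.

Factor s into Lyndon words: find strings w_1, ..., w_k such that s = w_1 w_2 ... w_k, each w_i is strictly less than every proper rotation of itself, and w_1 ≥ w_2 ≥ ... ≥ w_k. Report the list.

["f", "c", "bffg", "acggcfhffhc"]

emit factor 1: 'f' (i=0, period=1)
emit factor 2: 'c' (i=1, period=1)
emit factor 3: 'bffg' (i=2, period=4)
emit factor 4: 'acggcfhffhc' (i=6, period=11)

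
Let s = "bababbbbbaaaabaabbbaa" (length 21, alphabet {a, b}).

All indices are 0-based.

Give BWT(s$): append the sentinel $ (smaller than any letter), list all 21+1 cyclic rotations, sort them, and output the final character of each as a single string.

rank  rotation                last
    0  $bababbbbbaaaabaabbbaa  a
    1  a$bababbbbbaaaabaabbba  a
    2  aa$bababbbbbaaaabaabbb  b
    3  aaaabaabbbaa$bababbbbb  b
    4  aaabaabbbaa$bababbbbba  a
    5  aabaabbbaa$bababbbbbaa  a
    6  aabbbaa$bababbbbbaaaab  b
    7  abaabbbaa$bababbbbbaaa  a
    8  ababbbbbaaaabaabbbaa$b  b
    9  abbbaa$bababbbbbaaaaba  a
   10  abbbbbaaaabaabbbaa$bab  b
   11  baa$bababbbbbaaaabaabb  b
   12  baaaabaabbbaa$bababbbb  b
   13  baabbbaa$bababbbbbaaaa  a
   14  bababbbbbaaaabaabbbaa$  $
   15  babbbbbaaaabaabbbaa$ba  a
   16  bbaa$bababbbbbaaaabaab  b
   17  bbaaaabaabbbaa$bababbb  b
   18  bbbaa$bababbbbbaaaabaa  a
   19  bbbaaaabaabbbaa$bababb  b
   20  bbbbaaaabaabbbaa$babab  b
   21  bbbbbaaaabaabbbaa$baba  a

aabbaabababbba$abbabba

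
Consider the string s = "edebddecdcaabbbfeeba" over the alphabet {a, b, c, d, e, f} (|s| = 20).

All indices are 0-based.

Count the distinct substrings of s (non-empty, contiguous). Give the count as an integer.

193

rank | idx | suffix
   0 |  19 | a
   1 |  10 | aabbbfeeba
   2 |  11 | abbbfeeba
   3 |  18 | ba
   4 |  12 | bbbfeeba
   5 |  13 | bbfeeba
   6 |   3 | bddecdcaabbbfeeba
   7 |  14 | bfeeba
   8 |   9 | caabbbfeeba
   9 |   7 | cdcaabbbfeeba
  10 |   8 | dcaabbbfeeba
  11 |   4 | ddecdcaabbbfeeba
  12 |   1 | debddecdcaabbbfeeba
  13 |   5 | decdcaabbbfeeba
  14 |  17 | eba
  15 |   2 | ebddecdcaabbbfeeba
  16 |   6 | ecdcaabbbfeeba
  17 |   0 | edebddecdcaabbbfeeba
  18 |  16 | eeba
  19 |  15 | feeba

SA = [19, 10, 11, 18, 12, 13, 3, 14, 9, 7, 8, 4, 1, 5, 17, 2, 6, 0, 16, 15]
rank  pair      lcp
   1  s[19:],s[10:]  1  'a'
   2  s[10:],s[11:]  1  'a'
   3  s[11:],s[18:]  0  ''
   4  s[18:],s[12:]  1  'b'
   5  s[12:],s[13:]  2  'bb'
   6  s[13:],s[3:]  1  'b'
   7  s[3:],s[14:]  1  'b'
   8  s[14:],s[9:]  0  ''
   9  s[9:],s[7:]  1  'c'
  10  s[7:],s[8:]  0  ''
  11  s[8:],s[4:]  1  'd'
  12  s[4:],s[1:]  1  'd'
  13  s[1:],s[5:]  2  'de'
  14  s[5:],s[17:]  0  ''
  15  s[17:],s[2:]  2  'eb'
  16  s[2:],s[6:]  1  'e'
  17  s[6:],s[0:]  1  'e'
  18  s[0:],s[16:]  1  'e'
  19  s[16:],s[15:]  0  ''

n(n+1)/2 = 20·21/2 = 210
Σ LCP = 0 + 1 + 1 + 0 + 1 + 2 + 1 + 1 + 0 + 1 + 0 + 1 + 1 + 2 + 0 + 2 + 1 + 1 + 1 + 0 = 17
distinct = 210 − 17 = 193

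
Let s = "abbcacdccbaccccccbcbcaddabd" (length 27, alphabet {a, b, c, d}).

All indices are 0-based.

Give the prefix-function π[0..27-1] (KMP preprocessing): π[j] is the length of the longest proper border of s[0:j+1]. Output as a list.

π[0] = 0
j=1 s[j]='b': π[1]=0 (border '')
j=2 s[j]='b': π[2]=0 (border '')
j=3 s[j]='c': π[3]=0 (border '')
j=4 s[j]='a': π[4]=1 (border 'a')
j=5 s[j]='c': k: 1→0; π[5]=0 (border '')
j=6 s[j]='d': π[6]=0 (border '')
j=7 s[j]='c': π[7]=0 (border '')
j=8 s[j]='c': π[8]=0 (border '')
j=9 s[j]='b': π[9]=0 (border '')
j=10 s[j]='a': π[10]=1 (border 'a')
j=11 s[j]='c': k: 1→0; π[11]=0 (border '')
j=12 s[j]='c': π[12]=0 (border '')
j=13 s[j]='c': π[13]=0 (border '')
j=14 s[j]='c': π[14]=0 (border '')
j=15 s[j]='c': π[15]=0 (border '')
j=16 s[j]='c': π[16]=0 (border '')
j=17 s[j]='b': π[17]=0 (border '')
j=18 s[j]='c': π[18]=0 (border '')
j=19 s[j]='b': π[19]=0 (border '')
j=20 s[j]='c': π[20]=0 (border '')
j=21 s[j]='a': π[21]=1 (border 'a')
j=22 s[j]='d': k: 1→0; π[22]=0 (border '')
j=23 s[j]='d': π[23]=0 (border '')
j=24 s[j]='a': π[24]=1 (border 'a')
j=25 s[j]='b': π[25]=2 (border 'ab')
j=26 s[j]='d': k: 2→0; π[26]=0 (border '')

[0, 0, 0, 0, 1, 0, 0, 0, 0, 0, 1, 0, 0, 0, 0, 0, 0, 0, 0, 0, 0, 1, 0, 0, 1, 2, 0]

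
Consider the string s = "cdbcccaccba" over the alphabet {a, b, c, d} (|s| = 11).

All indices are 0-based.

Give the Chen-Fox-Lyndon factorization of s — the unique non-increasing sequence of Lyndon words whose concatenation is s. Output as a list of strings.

emit factor 1: 'cd' (i=0, period=2)
emit factor 2: 'bccc' (i=2, period=4)
emit factor 3: 'accb' (i=6, period=4)
emit factor 4: 'a' (i=10, period=1)

["cd", "bccc", "accb", "a"]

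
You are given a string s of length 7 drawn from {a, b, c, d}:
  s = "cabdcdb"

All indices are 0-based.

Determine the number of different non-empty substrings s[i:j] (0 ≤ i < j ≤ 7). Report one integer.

sorted suffixes:
  #0 SA[0]=1  'abdcdb'
  #1 SA[1]=6  'b'
  #2 SA[2]=2  'bdcdb'
  #3 SA[3]=0  'cabdcdb'
  #4 SA[4]=4  'cdb'
  #5 SA[5]=5  'db'
  #6 SA[6]=3  'dcdb'

SA = [1, 6, 2, 0, 4, 5, 3]
[i] adj suffixes → lcp
  [1] 1/6 → 0 ('')
  [2] 6/2 → 1 ('b')
  [3] 2/0 → 0 ('')
  [4] 0/4 → 1 ('c')
  [5] 4/5 → 0 ('')
  [6] 5/3 → 1 ('d')

n(n+1)/2 = 7·8/2 = 28
Σ LCP = 0 + 0 + 1 + 0 + 1 + 0 + 1 = 3
distinct = 28 − 3 = 25

25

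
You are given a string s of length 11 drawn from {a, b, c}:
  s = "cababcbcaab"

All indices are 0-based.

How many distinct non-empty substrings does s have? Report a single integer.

54

rank→(start, suffix):
  0 → (8, 'aab')
  1 → (9, 'ab')
  2 → (1, 'ababcbcaab')
  3 → (3, 'abcbcaab')
  4 → (10, 'b')
  5 → (2, 'babcbcaab')
  6 → (6, 'bcaab')
  7 → (4, 'bcbcaab')
  8 → (7, 'caab')
  9 → (0, 'cababcbcaab')
  10 → (5, 'cbcaab')

SA = [8, 9, 1, 3, 10, 2, 6, 4, 7, 0, 5]
[i] adj suffixes → lcp
  [1] 8/9 → 1 ('a')
  [2] 9/1 → 2 ('ab')
  [3] 1/3 → 2 ('ab')
  [4] 3/10 → 0 ('')
  [5] 10/2 → 1 ('b')
  [6] 2/6 → 1 ('b')
  [7] 6/4 → 2 ('bc')
  [8] 4/7 → 0 ('')
  [9] 7/0 → 2 ('ca')
  [10] 0/5 → 1 ('c')

n(n+1)/2 = 11·12/2 = 66
Σ LCP = 0 + 1 + 2 + 2 + 0 + 1 + 1 + 2 + 0 + 2 + 1 = 12
distinct = 66 − 12 = 54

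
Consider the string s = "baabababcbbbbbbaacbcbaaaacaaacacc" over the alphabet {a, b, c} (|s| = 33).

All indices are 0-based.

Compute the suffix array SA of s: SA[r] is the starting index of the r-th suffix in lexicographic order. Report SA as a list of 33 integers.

[21, 22, 26, 1, 23, 27, 15, 2, 4, 6, 24, 28, 16, 30, 20, 0, 14, 3, 5, 13, 12, 11, 10, 9, 18, 7, 32, 25, 29, 19, 8, 17, 31]

rank→(start, suffix):
  0 → (21, 'aaaacaaacacc')
  1 → (22, 'aaacaaacacc')
  2 → (26, 'aaacacc')
  3 → (1, 'aabababcbbbbbbaacbcbaaaacaaacacc')
  4 → (23, 'aacaaacacc')
  5 → (27, 'aacacc')
  6 → (15, 'aacbcbaaaacaaacacc')
  7 → (2, 'abababcbbbbbbaacbcbaaaacaaacacc')
  8 → (4, 'ababcbbbbbbaacbcbaaaacaaacacc')
  9 → (6, 'abcbbbbbbaacbcbaaaacaaacacc')
  10 → (24, 'acaaacacc')
  11 → (28, 'acacc')
  12 → (16, 'acbcbaaaacaaacacc')
  13 → (30, 'acc')
  14 → (20, 'baaaacaaacacc')
  15 → (0, 'baabababcbbbbbbaacbcbaaaacaaacacc')
  16 → (14, 'baacbcbaaaacaaacacc')
  17 → (3, 'bababcbbbbbbaacbcbaaaacaaacacc')
  18 → (5, 'babcbbbbbbaacbcbaaaacaaacacc')
  19 → (13, 'bbaacbcbaaaacaaacacc')
  20 → (12, 'bbbaacbcbaaaacaaacacc')
  21 → (11, 'bbbbaacbcbaaaacaaacacc')
  22 → (10, 'bbbbbaacbcbaaaacaaacacc')
  23 → (9, 'bbbbbbaacbcbaaaacaaacacc')
  24 → (18, 'bcbaaaacaaacacc')
  25 → (7, 'bcbbbbbbaacbcbaaaacaaacacc')
  26 → (32, 'c')
  27 → (25, 'caaacacc')
  28 → (29, 'cacc')
  29 → (19, 'cbaaaacaaacacc')
  30 → (8, 'cbbbbbbaacbcbaaaacaaacacc')
  31 → (17, 'cbcbaaaacaaacacc')
  32 → (31, 'cc')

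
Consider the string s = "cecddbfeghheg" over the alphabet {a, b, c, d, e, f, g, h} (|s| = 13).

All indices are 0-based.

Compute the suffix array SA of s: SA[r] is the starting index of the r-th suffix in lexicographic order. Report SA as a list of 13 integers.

rank→(start, suffix):
  0 → (5, 'bfeghheg')
  1 → (2, 'cddbfeghheg')
  2 → (0, 'cecddbfeghheg')
  3 → (4, 'dbfeghheg')
  4 → (3, 'ddbfeghheg')
  5 → (1, 'ecddbfeghheg')
  6 → (11, 'eg')
  7 → (7, 'eghheg')
  8 → (6, 'feghheg')
  9 → (12, 'g')
  10 → (8, 'ghheg')
  11 → (10, 'heg')
  12 → (9, 'hheg')

[5, 2, 0, 4, 3, 1, 11, 7, 6, 12, 8, 10, 9]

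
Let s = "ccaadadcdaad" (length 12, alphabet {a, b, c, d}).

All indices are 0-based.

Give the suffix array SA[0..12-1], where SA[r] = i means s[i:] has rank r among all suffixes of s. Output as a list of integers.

rank | idx | suffix
   0 |   9 | aad
   1 |   2 | aadadcdaad
   2 |  10 | ad
   3 |   3 | adadcdaad
   4 |   5 | adcdaad
   5 |   1 | caadadcdaad
   6 |   0 | ccaadadcdaad
   7 |   7 | cdaad
   8 |  11 | d
   9 |   8 | daad
  10 |   4 | dadcdaad
  11 |   6 | dcdaad

[9, 2, 10, 3, 5, 1, 0, 7, 11, 8, 4, 6]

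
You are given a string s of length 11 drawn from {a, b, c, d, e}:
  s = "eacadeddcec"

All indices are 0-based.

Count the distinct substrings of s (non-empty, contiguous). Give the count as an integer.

59

rank→(start, suffix):
  0 → (1, 'acadeddcec')
  1 → (3, 'adeddcec')
  2 → (10, 'c')
  3 → (2, 'cadeddcec')
  4 → (8, 'cec')
  5 → (7, 'dcec')
  6 → (6, 'ddcec')
  7 → (4, 'deddcec')
  8 → (0, 'eacadeddcec')
  9 → (9, 'ec')
  10 → (5, 'eddcec')

SA = [1, 3, 10, 2, 8, 7, 6, 4, 0, 9, 5]
rank  pair      lcp
   1  s[1:],s[3:]  1  'a'
   2  s[3:],s[10:]  0  ''
   3  s[10:],s[2:]  1  'c'
   4  s[2:],s[8:]  1  'c'
   5  s[8:],s[7:]  0  ''
   6  s[7:],s[6:]  1  'd'
   7  s[6:],s[4:]  1  'd'
   8  s[4:],s[0:]  0  ''
   9  s[0:],s[9:]  1  'e'
  10  s[9:],s[5:]  1  'e'

n(n+1)/2 = 11·12/2 = 66
Σ LCP = 0 + 1 + 0 + 1 + 1 + 0 + 1 + 1 + 0 + 1 + 1 = 7
distinct = 66 − 7 = 59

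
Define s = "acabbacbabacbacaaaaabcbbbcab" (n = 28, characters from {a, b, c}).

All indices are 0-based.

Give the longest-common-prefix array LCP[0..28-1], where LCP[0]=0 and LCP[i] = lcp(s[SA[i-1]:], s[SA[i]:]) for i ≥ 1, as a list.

[0, 4, 3, 2, 1, 2, 2, 2, 1, 3, 2, 4, 0, 1, 2, 3, 5, 1, 2, 2, 1, 2, 0, 2, 3, 1, 3, 2]

rank | idx | suffix
   0 |  15 | aaaaabcbbbcab
   1 |  16 | aaaabcbbbcab
   2 |  17 | aaabcbbbcab
   3 |  18 | aabcbbbcab
   4 |  26 | ab
   5 |   8 | abacbacaaaaabcbbbcab
   6 |   2 | abbacbabacbacaaaaabcbbbcab
   7 |  19 | abcbbbcab
   8 |  13 | acaaaaabcbbbcab
   9 |   0 | acabbacbabacbacaaaaabcbbbcab
  10 |   5 | acbabacbacaaaaabcbbbcab
  11 |  10 | acbacaaaaabcbbbcab
  12 |  27 | b
  13 |   7 | babacbacaaaaabcbbbcab
  14 |  12 | bacaaaaabcbbbcab
  15 |   4 | bacbabacbacaaaaabcbbbcab
  16 |   9 | bacbacaaaaabcbbbcab
  17 |   3 | bbacbabacbacaaaaabcbbbcab
  18 |  22 | bbbcab
  19 |  23 | bbcab
  20 |  24 | bcab
  21 |  20 | bcbbbcab
  22 |  14 | caaaaabcbbbcab
  23 |  25 | cab
  24 |   1 | cabbacbabacbacaaaaabcbbbcab
  25 |   6 | cbabacbacaaaaabcbbbcab
  26 |  11 | cbacaaaaabcbbbcab
  27 |  21 | cbbbcab

SA = [15, 16, 17, 18, 26, 8, 2, 19, 13, 0, 5, 10, 27, 7, 12, 4, 9, 3, 22, 23, 24, 20, 14, 25, 1, 6, 11, 21]
i: (SA[i-1],SA[i]) lcp shared
  1: (15,16) 4 'aaaa'
  2: (16,17) 3 'aaa'
  3: (17,18) 2 'aa'
  4: (18,26) 1 'a'
  5: (26,8) 2 'ab'
  6: (8,2) 2 'ab'
  7: (2,19) 2 'ab'
  8: (19,13) 1 'a'
  9: (13,0) 3 'aca'
  10: (0,5) 2 'ac'
  11: (5,10) 4 'acba'
  12: (10,27) 0 ''
  13: (27,7) 1 'b'
  14: (7,12) 2 'ba'
  15: (12,4) 3 'bac'
  16: (4,9) 5 'bacba'
  17: (9,3) 1 'b'
  18: (3,22) 2 'bb'
  19: (22,23) 2 'bb'
  20: (23,24) 1 'b'
  21: (24,20) 2 'bc'
  22: (20,14) 0 ''
  23: (14,25) 2 'ca'
  24: (25,1) 3 'cab'
  25: (1,6) 1 'c'
  26: (6,11) 3 'cba'
  27: (11,21) 2 'cb'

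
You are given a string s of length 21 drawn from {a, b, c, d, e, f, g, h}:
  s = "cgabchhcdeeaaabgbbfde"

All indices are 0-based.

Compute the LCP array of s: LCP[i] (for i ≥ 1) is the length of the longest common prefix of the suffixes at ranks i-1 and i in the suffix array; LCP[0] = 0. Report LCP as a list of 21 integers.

sorted suffixes:
  #0 SA[0]=11  'aaabgbbfde'
  #1 SA[1]=12  'aabgbbfde'
  #2 SA[2]=2  'abchhcdeeaaabgbbfde'
  #3 SA[3]=13  'abgbbfde'
  #4 SA[4]=16  'bbfde'
  #5 SA[5]=3  'bchhcdeeaaabgbbfde'
  #6 SA[6]=17  'bfde'
  #7 SA[7]=14  'bgbbfde'
  #8 SA[8]=7  'cdeeaaabgbbfde'
  #9 SA[9]=0  'cgabchhcdeeaaabgbbfde'
  #10 SA[10]=4  'chhcdeeaaabgbbfde'
  #11 SA[11]=19  'de'
  #12 SA[12]=8  'deeaaabgbbfde'
  #13 SA[13]=20  'e'
  #14 SA[14]=10  'eaaabgbbfde'
  #15 SA[15]=9  'eeaaabgbbfde'
  #16 SA[16]=18  'fde'
  #17 SA[17]=1  'gabchhcdeeaaabgbbfde'
  #18 SA[18]=15  'gbbfde'
  #19 SA[19]=6  'hcdeeaaabgbbfde'
  #20 SA[20]=5  'hhcdeeaaabgbbfde'

SA = [11, 12, 2, 13, 16, 3, 17, 14, 7, 0, 4, 19, 8, 20, 10, 9, 18, 1, 15, 6, 5]
rank  pair      lcp
   1  s[11:],s[12:]  2  'aa'
   2  s[12:],s[2:]  1  'a'
   3  s[2:],s[13:]  2  'ab'
   4  s[13:],s[16:]  0  ''
   5  s[16:],s[3:]  1  'b'
   6  s[3:],s[17:]  1  'b'
   7  s[17:],s[14:]  1  'b'
   8  s[14:],s[7:]  0  ''
   9  s[7:],s[0:]  1  'c'
  10  s[0:],s[4:]  1  'c'
  11  s[4:],s[19:]  0  ''
  12  s[19:],s[8:]  2  'de'
  13  s[8:],s[20:]  0  ''
  14  s[20:],s[10:]  1  'e'
  15  s[10:],s[9:]  1  'e'
  16  s[9:],s[18:]  0  ''
  17  s[18:],s[1:]  0  ''
  18  s[1:],s[15:]  1  'g'
  19  s[15:],s[6:]  0  ''
  20  s[6:],s[5:]  1  'h'

[0, 2, 1, 2, 0, 1, 1, 1, 0, 1, 1, 0, 2, 0, 1, 1, 0, 0, 1, 0, 1]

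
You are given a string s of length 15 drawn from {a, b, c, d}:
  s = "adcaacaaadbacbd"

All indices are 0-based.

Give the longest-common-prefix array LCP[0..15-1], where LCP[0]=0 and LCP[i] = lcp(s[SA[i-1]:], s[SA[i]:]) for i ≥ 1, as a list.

rank | idx | suffix
   0 |   6 | aaadbacbd
   1 |   3 | aacaaadbacbd
   2 |   7 | aadbacbd
   3 |   4 | acaaadbacbd
   4 |  11 | acbd
   5 |   8 | adbacbd
   6 |   0 | adcaacaaadbacbd
   7 |  10 | bacbd
   8 |  13 | bd
   9 |   5 | caaadbacbd
  10 |   2 | caacaaadbacbd
  11 |  12 | cbd
  12 |  14 | d
  13 |   9 | dbacbd
  14 |   1 | dcaacaaadbacbd

SA = [6, 3, 7, 4, 11, 8, 0, 10, 13, 5, 2, 12, 14, 9, 1]
i: (SA[i-1],SA[i]) lcp shared
  1: (6,3) 2 'aa'
  2: (3,7) 2 'aa'
  3: (7,4) 1 'a'
  4: (4,11) 2 'ac'
  5: (11,8) 1 'a'
  6: (8,0) 2 'ad'
  7: (0,10) 0 ''
  8: (10,13) 1 'b'
  9: (13,5) 0 ''
  10: (5,2) 3 'caa'
  11: (2,12) 1 'c'
  12: (12,14) 0 ''
  13: (14,9) 1 'd'
  14: (9,1) 1 'd'

[0, 2, 2, 1, 2, 1, 2, 0, 1, 0, 3, 1, 0, 1, 1]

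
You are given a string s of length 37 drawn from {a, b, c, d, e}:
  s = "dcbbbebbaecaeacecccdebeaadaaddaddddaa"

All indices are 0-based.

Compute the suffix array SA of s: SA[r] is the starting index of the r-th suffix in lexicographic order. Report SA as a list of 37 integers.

[36, 35, 23, 26, 13, 24, 27, 30, 11, 8, 7, 6, 2, 3, 21, 4, 10, 1, 16, 17, 18, 14, 34, 25, 29, 0, 33, 28, 32, 31, 19, 22, 12, 5, 20, 9, 15]

sorted suffixes:
  #0 SA[0]=36  'a'
  #1 SA[1]=35  'aa'
  #2 SA[2]=23  'aadaaddaddddaa'
  #3 SA[3]=26  'aaddaddddaa'
  #4 SA[4]=13  'acecccdebeaadaaddaddddaa'
  #5 SA[5]=24  'adaaddaddddaa'
  #6 SA[6]=27  'addaddddaa'
  #7 SA[7]=30  'addddaa'
  #8 SA[8]=11  'aeacecccdebeaadaaddaddddaa'
  #9 SA[9]=8  'aecaeacecccdebeaadaaddaddddaa'
  #10 SA[10]=7  'baecaeacecccdebeaadaaddaddddaa'
  #11 SA[11]=6  'bbaecaeacecccdebeaadaaddaddddaa'
  #12 SA[12]=2  'bbbebbaecaeacecccdebeaadaaddaddddaa'
  #13 SA[13]=3  'bbebbaecaeacecccdebeaadaaddaddddaa'
  #14 SA[14]=21  'beaadaaddaddddaa'
  #15 SA[15]=4  'bebbaecaeacecccdebeaadaaddaddddaa'
  #16 SA[16]=10  'caeacecccdebeaadaaddaddddaa'
  #17 SA[17]=1  'cbbbebbaecaeacecccdebeaadaaddaddddaa'
  #18 SA[18]=16  'cccdebeaadaaddaddddaa'
  #19 SA[19]=17  'ccdebeaadaaddaddddaa'
  #20 SA[20]=18  'cdebeaadaaddaddddaa'
  #21 SA[21]=14  'cecccdebeaadaaddaddddaa'
  #22 SA[22]=34  'daa'
  #23 SA[23]=25  'daaddaddddaa'
  #24 SA[24]=29  'daddddaa'
  #25 SA[25]=0  'dcbbbebbaecaeacecccdebeaadaaddaddddaa'
  #26 SA[26]=33  'ddaa'
  #27 SA[27]=28  'ddaddddaa'
  #28 SA[28]=32  'dddaa'
  #29 SA[29]=31  'ddddaa'
  #30 SA[30]=19  'debeaadaaddaddddaa'
  #31 SA[31]=22  'eaadaaddaddddaa'
  #32 SA[32]=12  'eacecccdebeaadaaddaddddaa'
  #33 SA[33]=5  'ebbaecaeacecccdebeaadaaddaddddaa'
  #34 SA[34]=20  'ebeaadaaddaddddaa'
  #35 SA[35]=9  'ecaeacecccdebeaadaaddaddddaa'
  #36 SA[36]=15  'ecccdebeaadaaddaddddaa'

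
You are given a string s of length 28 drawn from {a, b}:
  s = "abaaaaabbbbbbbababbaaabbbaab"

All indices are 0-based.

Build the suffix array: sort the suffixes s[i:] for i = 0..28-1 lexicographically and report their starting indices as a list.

[2, 3, 19, 4, 25, 20, 5, 26, 0, 14, 16, 21, 6, 27, 1, 18, 24, 13, 15, 17, 23, 12, 22, 11, 10, 9, 8, 7]

rank | idx | suffix
   0 |   2 | aaaaabbbbbbbababbaaabbbaab
   1 |   3 | aaaabbbbbbbababbaaabbbaab
   2 |  19 | aaabbbaab
   3 |   4 | aaabbbbbbbababbaaabbbaab
   4 |  25 | aab
   5 |  20 | aabbbaab
   6 |   5 | aabbbbbbbababbaaabbbaab
   7 |  26 | ab
   8 |   0 | abaaaaabbbbbbbababbaaabbbaab
   9 |  14 | ababbaaabbbaab
  10 |  16 | abbaaabbbaab
  11 |  21 | abbbaab
  12 |   6 | abbbbbbbababbaaabbbaab
  13 |  27 | b
  14 |   1 | baaaaabbbbbbbababbaaabbbaab
  15 |  18 | baaabbbaab
  16 |  24 | baab
  17 |  13 | bababbaaabbbaab
  18 |  15 | babbaaabbbaab
  19 |  17 | bbaaabbbaab
  20 |  23 | bbaab
  21 |  12 | bbababbaaabbbaab
  22 |  22 | bbbaab
  23 |  11 | bbbababbaaabbbaab
  24 |  10 | bbbbababbaaabbbaab
  25 |   9 | bbbbbababbaaabbbaab
  26 |   8 | bbbbbbababbaaabbbaab
  27 |   7 | bbbbbbbababbaaabbbaab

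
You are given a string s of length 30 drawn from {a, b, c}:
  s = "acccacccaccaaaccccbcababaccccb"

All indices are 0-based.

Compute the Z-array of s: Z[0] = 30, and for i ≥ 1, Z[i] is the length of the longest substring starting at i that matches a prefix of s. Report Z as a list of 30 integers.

[30, 0, 0, 0, 7, 0, 0, 0, 3, 0, 0, 1, 1, 4, 0, 0, 0, 0, 0, 0, 1, 0, 1, 0, 4, 0, 0, 0, 0, 0]

Z[0]=30
i=1: i≥r, start 0; Z[1]=0
i=2: i≥r, start 0; Z[2]=0
i=3: i≥r, start 0; Z[3]=0
i=4: i≥r, start 0; Z[4]=7 grow→box=[4,11)
i=5: min(r-i=6, Z[1]=0)=0; Z[5]=0
i=6: min(r-i=5, Z[2]=0)=0; Z[6]=0
i=7: min(r-i=4, Z[3]=0)=0; Z[7]=0
i=8: min(r-i=3, Z[4]=7)=3; Z[8]=3
i=9: min(r-i=2, Z[5]=0)=0; Z[9]=0
i=10: min(r-i=1, Z[6]=0)=0; Z[10]=0
i=11: i≥r, start 0; Z[11]=1 grow→box=[11,12)
i=12: i≥r, start 0; Z[12]=1 grow→box=[12,13)
i=13: i≥r, start 0; Z[13]=4 grow→box=[13,17)
i=14: min(r-i=3, Z[1]=0)=0; Z[14]=0
i=15: min(r-i=2, Z[2]=0)=0; Z[15]=0
i=16: min(r-i=1, Z[3]=0)=0; Z[16]=0
i=17: i≥r, start 0; Z[17]=0
i=18: i≥r, start 0; Z[18]=0
i=19: i≥r, start 0; Z[19]=0
i=20: i≥r, start 0; Z[20]=1 grow→box=[20,21)
i=21: i≥r, start 0; Z[21]=0
i=22: i≥r, start 0; Z[22]=1 grow→box=[22,23)
i=23: i≥r, start 0; Z[23]=0
i=24: i≥r, start 0; Z[24]=4 grow→box=[24,28)
i=25: min(r-i=3, Z[1]=0)=0; Z[25]=0
i=26: min(r-i=2, Z[2]=0)=0; Z[26]=0
i=27: min(r-i=1, Z[3]=0)=0; Z[27]=0
i=28: i≥r, start 0; Z[28]=0
i=29: i≥r, start 0; Z[29]=0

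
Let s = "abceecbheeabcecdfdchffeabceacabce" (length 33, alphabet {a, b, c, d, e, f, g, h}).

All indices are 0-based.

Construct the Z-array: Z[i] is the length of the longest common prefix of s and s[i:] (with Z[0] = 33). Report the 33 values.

Z[0]=33
i=1: fresh scan; Z[1]=0
i=2: fresh scan; Z[2]=0
i=3: fresh scan; Z[3]=0
i=4: fresh scan; Z[4]=0
i=5: fresh scan; Z[5]=0
i=6: fresh scan; Z[6]=0
i=7: fresh scan; Z[7]=0
i=8: fresh scan; Z[8]=0
i=9: fresh scan; Z[9]=0
i=10: fresh scan; Z[10]=4 extend→box=[10,14)
i=11: min(r-i=3, Z[1]=0)=0; Z[11]=0
i=12: min(r-i=2, Z[2]=0)=0; Z[12]=0
i=13: min(r-i=1, Z[3]=0)=0; Z[13]=0
i=14: fresh scan; Z[14]=0
i=15: fresh scan; Z[15]=0
i=16: fresh scan; Z[16]=0
i=17: fresh scan; Z[17]=0
i=18: fresh scan; Z[18]=0
i=19: fresh scan; Z[19]=0
i=20: fresh scan; Z[20]=0
i=21: fresh scan; Z[21]=0
i=22: fresh scan; Z[22]=0
i=23: fresh scan; Z[23]=4 extend→box=[23,27)
i=24: min(r-i=3, Z[1]=0)=0; Z[24]=0
i=25: min(r-i=2, Z[2]=0)=0; Z[25]=0
i=26: min(r-i=1, Z[3]=0)=0; Z[26]=0
i=27: fresh scan; Z[27]=1 extend→box=[27,28)
i=28: fresh scan; Z[28]=0
i=29: fresh scan; Z[29]=4 extend→box=[29,33)
i=30: min(r-i=3, Z[1]=0)=0; Z[30]=0
i=31: min(r-i=2, Z[2]=0)=0; Z[31]=0
i=32: min(r-i=1, Z[3]=0)=0; Z[32]=0

[33, 0, 0, 0, 0, 0, 0, 0, 0, 0, 4, 0, 0, 0, 0, 0, 0, 0, 0, 0, 0, 0, 0, 4, 0, 0, 0, 1, 0, 4, 0, 0, 0]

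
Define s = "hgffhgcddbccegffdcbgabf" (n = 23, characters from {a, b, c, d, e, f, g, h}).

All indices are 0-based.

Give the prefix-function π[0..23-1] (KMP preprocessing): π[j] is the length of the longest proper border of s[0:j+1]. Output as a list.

π[0] = 0
j=1 s[j]='g': π[1]=0 (border '')
j=2 s[j]='f': π[2]=0 (border '')
j=3 s[j]='f': π[3]=0 (border '')
j=4 s[j]='h': π[4]=1 (border 'h')
j=5 s[j]='g': π[5]=2 (border 'hg')
j=6 s[j]='c': k: 2→0; π[6]=0 (border '')
j=7 s[j]='d': π[7]=0 (border '')
j=8 s[j]='d': π[8]=0 (border '')
j=9 s[j]='b': π[9]=0 (border '')
j=10 s[j]='c': π[10]=0 (border '')
j=11 s[j]='c': π[11]=0 (border '')
j=12 s[j]='e': π[12]=0 (border '')
j=13 s[j]='g': π[13]=0 (border '')
j=14 s[j]='f': π[14]=0 (border '')
j=15 s[j]='f': π[15]=0 (border '')
j=16 s[j]='d': π[16]=0 (border '')
j=17 s[j]='c': π[17]=0 (border '')
j=18 s[j]='b': π[18]=0 (border '')
j=19 s[j]='g': π[19]=0 (border '')
j=20 s[j]='a': π[20]=0 (border '')
j=21 s[j]='b': π[21]=0 (border '')
j=22 s[j]='f': π[22]=0 (border '')

[0, 0, 0, 0, 1, 2, 0, 0, 0, 0, 0, 0, 0, 0, 0, 0, 0, 0, 0, 0, 0, 0, 0]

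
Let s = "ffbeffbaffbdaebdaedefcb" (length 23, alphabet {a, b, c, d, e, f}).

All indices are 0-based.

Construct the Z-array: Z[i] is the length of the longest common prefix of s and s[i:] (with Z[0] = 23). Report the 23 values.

Z[0]=23
i=1: outside box; Z[1]=1 extend→box=[1,2)
i=2: outside box; Z[2]=0
i=3: outside box; Z[3]=0
i=4: outside box; Z[4]=3 extend→box=[4,7)
i=5: min(r-i=2, Z[1]=1)=1; Z[5]=1
i=6: min(r-i=1, Z[2]=0)=0; Z[6]=0
i=7: outside box; Z[7]=0
i=8: outside box; Z[8]=3 extend→box=[8,11)
i=9: min(r-i=2, Z[1]=1)=1; Z[9]=1
i=10: min(r-i=1, Z[2]=0)=0; Z[10]=0
i=11: outside box; Z[11]=0
i=12: outside box; Z[12]=0
i=13: outside box; Z[13]=0
i=14: outside box; Z[14]=0
i=15: outside box; Z[15]=0
i=16: outside box; Z[16]=0
i=17: outside box; Z[17]=0
i=18: outside box; Z[18]=0
i=19: outside box; Z[19]=0
i=20: outside box; Z[20]=1 extend→box=[20,21)
i=21: outside box; Z[21]=0
i=22: outside box; Z[22]=0

[23, 1, 0, 0, 3, 1, 0, 0, 3, 1, 0, 0, 0, 0, 0, 0, 0, 0, 0, 0, 1, 0, 0]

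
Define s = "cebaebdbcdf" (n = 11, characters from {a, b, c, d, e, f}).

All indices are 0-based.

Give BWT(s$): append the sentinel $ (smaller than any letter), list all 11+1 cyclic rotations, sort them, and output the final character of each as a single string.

rank  rotation      last
    0  $cebaebdbcdf  f
    1  aebdbcdf$ceb  b
    2  baebdbcdf$ce  e
    3  bcdf$cebaebd  d
    4  bdbcdf$cebae  e
    5  cdf$cebaebdb  b
    6  cebaebdbcdf$  $
    7  dbcdf$cebaeb  b
    8  df$cebaebdbc  c
    9  ebaebdbcdf$c  c
   10  ebdbcdf$ceba  a
   11  f$cebaebdbcd  d

fbedeb$bccad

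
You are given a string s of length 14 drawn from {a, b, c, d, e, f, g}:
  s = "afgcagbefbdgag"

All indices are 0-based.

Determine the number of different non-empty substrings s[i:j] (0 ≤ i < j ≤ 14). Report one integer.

rank→(start, suffix):
  0 → (0, 'afgcagbefbdgag')
  1 → (12, 'ag')
  2 → (4, 'agbefbdgag')
  3 → (9, 'bdgag')
  4 → (6, 'befbdgag')
  5 → (3, 'cagbefbdgag')
  6 → (10, 'dgag')
  7 → (7, 'efbdgag')
  8 → (8, 'fbdgag')
  9 → (1, 'fgcagbefbdgag')
  10 → (13, 'g')
  11 → (11, 'gag')
  12 → (5, 'gbefbdgag')
  13 → (2, 'gcagbefbdgag')

SA = [0, 12, 4, 9, 6, 3, 10, 7, 8, 1, 13, 11, 5, 2]
i: (SA[i-1],SA[i]) lcp shared
  1: (0,12) 1 'a'
  2: (12,4) 2 'ag'
  3: (4,9) 0 ''
  4: (9,6) 1 'b'
  5: (6,3) 0 ''
  6: (3,10) 0 ''
  7: (10,7) 0 ''
  8: (7,8) 0 ''
  9: (8,1) 1 'f'
  10: (1,13) 0 ''
  11: (13,11) 1 'g'
  12: (11,5) 1 'g'
  13: (5,2) 1 'g'

n(n+1)/2 = 14·15/2 = 105
Σ LCP = 0 + 1 + 2 + 0 + 1 + 0 + 0 + 0 + 0 + 1 + 0 + 1 + 1 + 1 = 8
distinct = 105 − 8 = 97

97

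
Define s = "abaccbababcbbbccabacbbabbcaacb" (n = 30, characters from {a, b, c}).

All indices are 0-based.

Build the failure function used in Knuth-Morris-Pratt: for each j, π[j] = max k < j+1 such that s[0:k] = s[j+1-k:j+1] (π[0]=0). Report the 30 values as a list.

π[0] = 0
j=1 s[j]='b': π[1]=0 (border '')
j=2 s[j]='a': π[2]=1 (border 'a')
j=3 s[j]='c': k: 1→0; π[3]=0 (border '')
j=4 s[j]='c': π[4]=0 (border '')
j=5 s[j]='b': π[5]=0 (border '')
j=6 s[j]='a': π[6]=1 (border 'a')
j=7 s[j]='b': π[7]=2 (border 'ab')
j=8 s[j]='a': π[8]=3 (border 'aba')
j=9 s[j]='b': k: 3→1; π[9]=2 (border 'ab')
j=10 s[j]='c': k: 2→0; π[10]=0 (border '')
j=11 s[j]='b': π[11]=0 (border '')
j=12 s[j]='b': π[12]=0 (border '')
j=13 s[j]='b': π[13]=0 (border '')
j=14 s[j]='c': π[14]=0 (border '')
j=15 s[j]='c': π[15]=0 (border '')
j=16 s[j]='a': π[16]=1 (border 'a')
j=17 s[j]='b': π[17]=2 (border 'ab')
j=18 s[j]='a': π[18]=3 (border 'aba')
j=19 s[j]='c': π[19]=4 (border 'abac')
j=20 s[j]='b': k: 4→0; π[20]=0 (border '')
j=21 s[j]='b': π[21]=0 (border '')
j=22 s[j]='a': π[22]=1 (border 'a')
j=23 s[j]='b': π[23]=2 (border 'ab')
j=24 s[j]='b': k: 2→0; π[24]=0 (border '')
j=25 s[j]='c': π[25]=0 (border '')
j=26 s[j]='a': π[26]=1 (border 'a')
j=27 s[j]='a': k: 1→0; π[27]=1 (border 'a')
j=28 s[j]='c': k: 1→0; π[28]=0 (border '')
j=29 s[j]='b': π[29]=0 (border '')

[0, 0, 1, 0, 0, 0, 1, 2, 3, 2, 0, 0, 0, 0, 0, 0, 1, 2, 3, 4, 0, 0, 1, 2, 0, 0, 1, 1, 0, 0]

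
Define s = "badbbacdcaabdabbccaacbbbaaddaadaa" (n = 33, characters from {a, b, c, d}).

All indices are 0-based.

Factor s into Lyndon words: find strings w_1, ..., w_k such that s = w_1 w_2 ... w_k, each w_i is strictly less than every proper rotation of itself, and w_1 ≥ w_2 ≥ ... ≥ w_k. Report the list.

emit factor 1: 'b' (i=0, period=1)
emit factor 2: 'adbb' (i=1, period=4)
emit factor 3: 'acdc' (i=5, period=4)
emit factor 4: 'aabdabbccaacbbbaaddaad' (i=9, period=22)
emit factor 5: 'a' (i=31, period=1)
emit factor 6: 'a' (i=32, period=1)

["b", "adbb", "acdc", "aabdabbccaacbbbaaddaad", "a", "a"]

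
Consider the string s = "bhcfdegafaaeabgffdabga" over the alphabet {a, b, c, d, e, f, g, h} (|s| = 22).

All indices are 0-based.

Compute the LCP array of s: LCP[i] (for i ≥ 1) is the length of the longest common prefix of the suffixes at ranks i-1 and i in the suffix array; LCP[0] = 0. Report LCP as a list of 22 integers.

[0, 1, 1, 3, 1, 1, 0, 2, 1, 0, 0, 1, 0, 1, 0, 1, 2, 1, 0, 2, 1, 0]

rank→(start, suffix):
  0 → (21, 'a')
  1 → (9, 'aaeabgffdabga')
  2 → (18, 'abga')
  3 → (12, 'abgffdabga')
  4 → (10, 'aeabgffdabga')
  5 → (7, 'afaaeabgffdabga')
  6 → (19, 'bga')
  7 → (13, 'bgffdabga')
  8 → (0, 'bhcfdegafaaeabgffdabga')
  9 → (2, 'cfdegafaaeabgffdabga')
  10 → (17, 'dabga')
  11 → (4, 'degafaaeabgffdabga')
  12 → (11, 'eabgffdabga')
  13 → (5, 'egafaaeabgffdabga')
  14 → (8, 'faaeabgffdabga')
  15 → (16, 'fdabga')
  16 → (3, 'fdegafaaeabgffdabga')
  17 → (15, 'ffdabga')
  18 → (20, 'ga')
  19 → (6, 'gafaaeabgffdabga')
  20 → (14, 'gffdabga')
  21 → (1, 'hcfdegafaaeabgffdabga')

SA = [21, 9, 18, 12, 10, 7, 19, 13, 0, 2, 17, 4, 11, 5, 8, 16, 3, 15, 20, 6, 14, 1]
rank  pair      lcp
   1  s[21:],s[9:]  1  'a'
   2  s[9:],s[18:]  1  'a'
   3  s[18:],s[12:]  3  'abg'
   4  s[12:],s[10:]  1  'a'
   5  s[10:],s[7:]  1  'a'
   6  s[7:],s[19:]  0  ''
   7  s[19:],s[13:]  2  'bg'
   8  s[13:],s[0:]  1  'b'
   9  s[0:],s[2:]  0  ''
  10  s[2:],s[17:]  0  ''
  11  s[17:],s[4:]  1  'd'
  12  s[4:],s[11:]  0  ''
  13  s[11:],s[5:]  1  'e'
  14  s[5:],s[8:]  0  ''
  15  s[8:],s[16:]  1  'f'
  16  s[16:],s[3:]  2  'fd'
  17  s[3:],s[15:]  1  'f'
  18  s[15:],s[20:]  0  ''
  19  s[20:],s[6:]  2  'ga'
  20  s[6:],s[14:]  1  'g'
  21  s[14:],s[1:]  0  ''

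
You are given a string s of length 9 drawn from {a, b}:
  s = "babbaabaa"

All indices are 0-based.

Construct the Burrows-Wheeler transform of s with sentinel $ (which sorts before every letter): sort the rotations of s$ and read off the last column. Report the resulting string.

rank  rotation    last
    0  $babbaabaa  a
    1  a$babbaaba  a
    2  aa$babbaab  b
    3  aabaa$babb  b
    4  abaa$babba  a
    5  abbaabaa$b  b
    6  baa$babbaa  a
    7  baabaa$bab  b
    8  babbaabaa$  $
    9  bbaabaa$ba  a

aabbabab$a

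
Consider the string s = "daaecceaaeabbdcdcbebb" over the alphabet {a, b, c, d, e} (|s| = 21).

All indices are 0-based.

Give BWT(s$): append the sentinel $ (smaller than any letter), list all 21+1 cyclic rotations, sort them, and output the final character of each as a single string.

bedeaabeabcdedc$cbcaba

rank  rotation                last
    0  $daaecceaaeabbdcdcbebb  b
    1  aaeabbdcdcbebb$daaecce  e
    2  aaecceaaeabbdcdcbebb$d  d
    3  abbdcdcbebb$daaecceaae  e
    4  aeabbdcdcbebb$daaeccea  a
    5  aecceaaeabbdcdcbebb$da  a
    6  b$daaecceaaeabbdcdcbeb  b
    7  bb$daaecceaaeabbdcdcbe  e
    8  bbdcdcbebb$daaecceaaea  a
    9  bdcdcbebb$daaecceaaeab  b
   10  bebb$daaecceaaeabbdcdc  c
   11  cbebb$daaecceaaeabbdcd  d
   12  cceaaeabbdcdcbebb$daae  e
   13  cdcbebb$daaecceaaeabbd  d
   14  ceaaeabbdcdcbebb$daaec  c
   15  daaecceaaeabbdcdcbebb$  $
   16  dcbebb$daaecceaaeabbdc  c
   17  dcdcbebb$daaecceaaeabb  b
   18  eaaeabbdcdcbebb$daaecc  c
   19  eabbdcdcbebb$daaecceaa  a
   20  ebb$daaecceaaeabbdcdcb  b
   21  ecceaaeabbdcdcbebb$daa  a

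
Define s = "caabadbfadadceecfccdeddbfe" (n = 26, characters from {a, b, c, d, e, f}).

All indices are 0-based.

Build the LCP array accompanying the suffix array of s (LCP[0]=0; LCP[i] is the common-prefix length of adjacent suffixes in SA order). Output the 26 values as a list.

sorted suffixes:
  #0 SA[0]=1  'aabadbfadadceecfccdeddbfe'
  #1 SA[1]=2  'abadbfadadceecfccdeddbfe'
  #2 SA[2]=8  'adadceecfccdeddbfe'
  #3 SA[3]=4  'adbfadadceecfccdeddbfe'
  #4 SA[4]=10  'adceecfccdeddbfe'
  #5 SA[5]=3  'badbfadadceecfccdeddbfe'
  #6 SA[6]=6  'bfadadceecfccdeddbfe'
  #7 SA[7]=23  'bfe'
  #8 SA[8]=0  'caabadbfadadceecfccdeddbfe'
  #9 SA[9]=17  'ccdeddbfe'
  #10 SA[10]=18  'cdeddbfe'
  #11 SA[11]=12  'ceecfccdeddbfe'
  #12 SA[12]=15  'cfccdeddbfe'
  #13 SA[13]=9  'dadceecfccdeddbfe'
  #14 SA[14]=5  'dbfadadceecfccdeddbfe'
  #15 SA[15]=22  'dbfe'
  #16 SA[16]=11  'dceecfccdeddbfe'
  #17 SA[17]=21  'ddbfe'
  #18 SA[18]=19  'deddbfe'
  #19 SA[19]=25  'e'
  #20 SA[20]=14  'ecfccdeddbfe'
  #21 SA[21]=20  'eddbfe'
  #22 SA[22]=13  'eecfccdeddbfe'
  #23 SA[23]=7  'fadadceecfccdeddbfe'
  #24 SA[24]=16  'fccdeddbfe'
  #25 SA[25]=24  'fe'

SA = [1, 2, 8, 4, 10, 3, 6, 23, 0, 17, 18, 12, 15, 9, 5, 22, 11, 21, 19, 25, 14, 20, 13, 7, 16, 24]
rank  pair      lcp
   1  s[1:],s[2:]  1  'a'
   2  s[2:],s[8:]  1  'a'
   3  s[8:],s[4:]  2  'ad'
   4  s[4:],s[10:]  2  'ad'
   5  s[10:],s[3:]  0  ''
   6  s[3:],s[6:]  1  'b'
   7  s[6:],s[23:]  2  'bf'
   8  s[23:],s[0:]  0  ''
   9  s[0:],s[17:]  1  'c'
  10  s[17:],s[18:]  1  'c'
  11  s[18:],s[12:]  1  'c'
  12  s[12:],s[15:]  1  'c'
  13  s[15:],s[9:]  0  ''
  14  s[9:],s[5:]  1  'd'
  15  s[5:],s[22:]  3  'dbf'
  16  s[22:],s[11:]  1  'd'
  17  s[11:],s[21:]  1  'd'
  18  s[21:],s[19:]  1  'd'
  19  s[19:],s[25:]  0  ''
  20  s[25:],s[14:]  1  'e'
  21  s[14:],s[20:]  1  'e'
  22  s[20:],s[13:]  1  'e'
  23  s[13:],s[7:]  0  ''
  24  s[7:],s[16:]  1  'f'
  25  s[16:],s[24:]  1  'f'

[0, 1, 1, 2, 2, 0, 1, 2, 0, 1, 1, 1, 1, 0, 1, 3, 1, 1, 1, 0, 1, 1, 1, 0, 1, 1]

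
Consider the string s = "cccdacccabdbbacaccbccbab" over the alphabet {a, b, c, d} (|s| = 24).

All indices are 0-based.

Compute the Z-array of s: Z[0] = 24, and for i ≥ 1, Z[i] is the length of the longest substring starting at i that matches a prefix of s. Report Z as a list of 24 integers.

[24, 2, 1, 0, 0, 3, 2, 1, 0, 0, 0, 0, 0, 0, 1, 0, 2, 1, 0, 2, 1, 0, 0, 0]

Z[0]=24
i=1: outside box; Z[1]=2 grow→box=[1,3)
i=2: min(r-i=1, Z[1]=2)=1; Z[2]=1
i=3: outside box; Z[3]=0
i=4: outside box; Z[4]=0
i=5: outside box; Z[5]=3 grow→box=[5,8)
i=6: min(r-i=2, Z[1]=2)=2; Z[6]=2
i=7: min(r-i=1, Z[2]=1)=1; Z[7]=1
i=8: outside box; Z[8]=0
i=9: outside box; Z[9]=0
i=10: outside box; Z[10]=0
i=11: outside box; Z[11]=0
i=12: outside box; Z[12]=0
i=13: outside box; Z[13]=0
i=14: outside box; Z[14]=1 grow→box=[14,15)
i=15: outside box; Z[15]=0
i=16: outside box; Z[16]=2 grow→box=[16,18)
i=17: min(r-i=1, Z[1]=2)=1; Z[17]=1
i=18: outside box; Z[18]=0
i=19: outside box; Z[19]=2 grow→box=[19,21)
i=20: min(r-i=1, Z[1]=2)=1; Z[20]=1
i=21: outside box; Z[21]=0
i=22: outside box; Z[22]=0
i=23: outside box; Z[23]=0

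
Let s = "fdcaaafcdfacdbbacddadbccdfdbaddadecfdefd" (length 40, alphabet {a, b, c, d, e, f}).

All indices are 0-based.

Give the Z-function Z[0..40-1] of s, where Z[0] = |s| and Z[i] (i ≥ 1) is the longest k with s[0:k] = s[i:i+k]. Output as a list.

[40, 0, 0, 0, 0, 0, 1, 0, 0, 1, 0, 0, 0, 0, 0, 0, 0, 0, 0, 0, 0, 0, 0, 0, 0, 2, 0, 0, 0, 0, 0, 0, 0, 0, 0, 2, 0, 0, 2, 0]

Z[0]=40
i=1: fresh scan; Z[1]=0
i=2: fresh scan; Z[2]=0
i=3: fresh scan; Z[3]=0
i=4: fresh scan; Z[4]=0
i=5: fresh scan; Z[5]=0
i=6: fresh scan; Z[6]=1 scan→box=[6,7)
i=7: fresh scan; Z[7]=0
i=8: fresh scan; Z[8]=0
i=9: fresh scan; Z[9]=1 scan→box=[9,10)
i=10: fresh scan; Z[10]=0
i=11: fresh scan; Z[11]=0
i=12: fresh scan; Z[12]=0
i=13: fresh scan; Z[13]=0
i=14: fresh scan; Z[14]=0
i=15: fresh scan; Z[15]=0
i=16: fresh scan; Z[16]=0
i=17: fresh scan; Z[17]=0
i=18: fresh scan; Z[18]=0
i=19: fresh scan; Z[19]=0
i=20: fresh scan; Z[20]=0
i=21: fresh scan; Z[21]=0
i=22: fresh scan; Z[22]=0
i=23: fresh scan; Z[23]=0
i=24: fresh scan; Z[24]=0
i=25: fresh scan; Z[25]=2 scan→box=[25,27)
i=26: min(r-i=1, Z[1]=0)=0; Z[26]=0
i=27: fresh scan; Z[27]=0
i=28: fresh scan; Z[28]=0
i=29: fresh scan; Z[29]=0
i=30: fresh scan; Z[30]=0
i=31: fresh scan; Z[31]=0
i=32: fresh scan; Z[32]=0
i=33: fresh scan; Z[33]=0
i=34: fresh scan; Z[34]=0
i=35: fresh scan; Z[35]=2 scan→box=[35,37)
i=36: min(r-i=1, Z[1]=0)=0; Z[36]=0
i=37: fresh scan; Z[37]=0
i=38: fresh scan; Z[38]=2 scan→box=[38,40)
i=39: min(r-i=1, Z[1]=0)=0; Z[39]=0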